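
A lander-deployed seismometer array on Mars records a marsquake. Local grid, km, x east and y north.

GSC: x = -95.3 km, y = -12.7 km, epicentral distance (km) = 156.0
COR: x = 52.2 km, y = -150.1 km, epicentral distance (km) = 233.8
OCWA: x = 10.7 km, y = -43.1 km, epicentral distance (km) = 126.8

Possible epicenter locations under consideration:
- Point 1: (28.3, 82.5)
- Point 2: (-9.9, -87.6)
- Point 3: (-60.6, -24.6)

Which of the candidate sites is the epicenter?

Point 1

For each candidate, compare |candidate − station| to the reported distance:
Point 1: residuals GSC 0.0, COR 0.0, OCWA 0.0 → max 0.0 km
Point 2: residuals GSC 42.4, COR 145.7, OCWA 77.8 → max 145.7 km
Point 3: residuals GSC 119.3, COR 65.1, OCWA 53.1 → max 119.3 km
Only Point 1 has all residuals ≈ 0.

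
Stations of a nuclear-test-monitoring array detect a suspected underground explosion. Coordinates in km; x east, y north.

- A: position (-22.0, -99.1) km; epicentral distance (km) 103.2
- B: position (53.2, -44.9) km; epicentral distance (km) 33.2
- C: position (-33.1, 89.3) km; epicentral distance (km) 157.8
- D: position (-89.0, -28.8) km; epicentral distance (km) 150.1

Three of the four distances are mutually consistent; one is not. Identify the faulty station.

Solve using three stations at a time. Using A, C, D (subtract circle equations pairwise → linear system) gives (x, y) ≈ (60.9, -37.5).
Distances from that point to each station vs reported:
  A: calculated 103.3 vs reported 103.2 → residual 0.1 km
  B: calculated 10.7 vs reported 33.2 → residual 22.5 km
  C: calculated 157.8 vs reported 157.8 → residual 0.0 km
  D: calculated 150.2 vs reported 150.1 → residual 0.1 km
A, C, D are mutually consistent (residuals ≈ 0); B is off by 22.5 km.

B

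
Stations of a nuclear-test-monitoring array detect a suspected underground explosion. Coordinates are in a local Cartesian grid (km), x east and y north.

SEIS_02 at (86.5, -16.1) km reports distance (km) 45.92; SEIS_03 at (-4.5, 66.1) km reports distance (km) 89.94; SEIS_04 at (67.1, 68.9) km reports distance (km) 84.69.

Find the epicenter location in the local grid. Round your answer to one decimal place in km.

x ≈ 40.8 km, y ≈ -11.6 km

Circle about each station: (x − 86.5)² + (y + 16.1)² = 45.92²; (x + 4.5)² + (y − 66.1)² = 89.94²; (x − 67.1)² + (y − 68.9)² = 84.69².
Subtracting the SEIS_02 equation from the SEIS_03 and SEIS_04 equations removes the quadratic terms:
-182.0 x + 164.4 y = -9332.56
-38.8 x + 170.0 y = -3555.59
Solving the 2×2 system: x ≈ 40.8, y ≈ -11.6 km.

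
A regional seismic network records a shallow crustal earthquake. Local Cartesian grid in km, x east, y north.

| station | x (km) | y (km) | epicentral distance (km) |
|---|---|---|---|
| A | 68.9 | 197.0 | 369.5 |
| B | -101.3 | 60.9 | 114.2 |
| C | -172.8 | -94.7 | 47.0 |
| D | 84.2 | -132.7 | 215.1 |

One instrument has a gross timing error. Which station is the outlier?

Solve using three stations at a time. Using A, C, D (subtract circle equations pairwise → linear system) gives (x, y) ≈ (-130.1, -114.3).
Distances from that point to each station vs reported:
  A: calculated 369.5 vs reported 369.5 → residual 0.0 km
  B: calculated 177.6 vs reported 114.2 → residual 63.4 km
  C: calculated 47.0 vs reported 47.0 → residual 0.0 km
  D: calculated 215.1 vs reported 215.1 → residual 0.0 km
A, C, D are mutually consistent (residuals ≈ 0); B is off by 63.4 km.

B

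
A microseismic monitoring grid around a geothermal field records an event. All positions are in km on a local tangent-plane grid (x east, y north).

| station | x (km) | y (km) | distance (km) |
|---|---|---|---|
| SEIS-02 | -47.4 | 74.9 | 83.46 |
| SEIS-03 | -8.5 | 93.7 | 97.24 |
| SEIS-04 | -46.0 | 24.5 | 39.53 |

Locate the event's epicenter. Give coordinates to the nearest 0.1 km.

Circle about each station: (x + 47.4)² + (y − 74.9)² = 83.46²; (x + 8.5)² + (y − 93.7)² = 97.24²; (x + 46.0)² + (y − 24.5)² = 39.53².
Subtracting the SEIS-02 equation from the SEIS-03 and SEIS-04 equations removes the quadratic terms:
77.8 x + 37.6 y = -1494.88
2.8 x − 100.8 y = 262.43
Solving the 2×2 system: x ≈ -17.7, y ≈ -3.1 km.

-17.7 km east, -3.1 km north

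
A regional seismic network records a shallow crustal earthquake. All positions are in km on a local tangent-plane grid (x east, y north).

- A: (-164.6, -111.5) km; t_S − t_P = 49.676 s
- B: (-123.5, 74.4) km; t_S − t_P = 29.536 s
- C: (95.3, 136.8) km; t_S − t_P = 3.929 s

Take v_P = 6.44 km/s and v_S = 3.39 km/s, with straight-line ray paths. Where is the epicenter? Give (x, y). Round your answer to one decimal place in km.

Distance from S−P lag: d = Δt · v_P v_S / (v_P − v_S) = Δt · (6.44·3.39)/(6.44−3.39) ≈ 7.1579·Δt.
So d_A = 355.58, d_B = 211.42, d_C = 28.12 km.
Circle about each station: (x + 164.6)² + (y + 111.5)² = 355.58²; (x + 123.5)² + (y − 74.4)² = 211.42²; (x − 95.3)² + (y − 136.8)² = 28.12².
Subtracting pairs of circle equations eliminates x²+y² and gives linear equations (the radical axes):
82.2 x + 371.8 y = 63000.92
519.8 x + 496.6 y = 113917.32
Solving the 2×2 system: x ≈ 72.6, y ≈ 153.4 km.
Check against A (with the unrounded x, y): √((x + 164.6)²+(y + 111.5)²) = 355.58 ≈ 355.58 km. ✓

x ≈ 72.6 km, y ≈ 153.4 km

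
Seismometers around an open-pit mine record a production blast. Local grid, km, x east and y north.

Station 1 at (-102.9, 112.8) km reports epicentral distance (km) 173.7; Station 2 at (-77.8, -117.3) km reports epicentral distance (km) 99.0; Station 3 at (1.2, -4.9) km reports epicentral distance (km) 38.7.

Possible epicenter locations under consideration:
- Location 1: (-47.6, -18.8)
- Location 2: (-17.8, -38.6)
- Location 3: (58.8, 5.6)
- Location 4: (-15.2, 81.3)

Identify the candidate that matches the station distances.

For each candidate, compare |candidate − station| to the reported distance:
Location 1: residuals Station 1 31.0, Station 2 4.0, Station 3 12.0 → max 31.0 km
Location 2: residuals Station 1 0.0, Station 2 0.0, Station 3 0.0 → max 0.0 km
Location 3: residuals Station 1 20.3, Station 2 84.7, Station 3 19.8 → max 84.7 km
Location 4: residuals Station 1 80.5, Station 2 109.2, Station 3 49.0 → max 109.2 km
Only Location 2 has all residuals ≈ 0.

Location 2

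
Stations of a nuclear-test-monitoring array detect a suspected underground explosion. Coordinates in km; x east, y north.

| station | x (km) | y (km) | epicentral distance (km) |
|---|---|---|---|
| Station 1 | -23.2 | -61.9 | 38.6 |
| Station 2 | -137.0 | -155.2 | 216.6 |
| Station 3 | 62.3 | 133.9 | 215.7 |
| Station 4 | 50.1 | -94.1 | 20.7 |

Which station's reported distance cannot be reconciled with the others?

Solve using three stations at a time. Using Station 2, Station 3, Station 4 (subtract circle equations pairwise → linear system) gives (x, y) ≈ (66.8, -81.8).
Distances from that point to each station vs reported:
  Station 1: calculated 92.1 vs reported 38.6 → residual 53.5 km
  Station 2: calculated 216.6 vs reported 216.6 → residual 0.0 km
  Station 3: calculated 215.7 vs reported 215.7 → residual 0.0 km
  Station 4: calculated 20.7 vs reported 20.7 → residual 0.0 km
Station 2, Station 3, Station 4 are mutually consistent (residuals ≈ 0); Station 1 is off by 53.5 km.

Station 1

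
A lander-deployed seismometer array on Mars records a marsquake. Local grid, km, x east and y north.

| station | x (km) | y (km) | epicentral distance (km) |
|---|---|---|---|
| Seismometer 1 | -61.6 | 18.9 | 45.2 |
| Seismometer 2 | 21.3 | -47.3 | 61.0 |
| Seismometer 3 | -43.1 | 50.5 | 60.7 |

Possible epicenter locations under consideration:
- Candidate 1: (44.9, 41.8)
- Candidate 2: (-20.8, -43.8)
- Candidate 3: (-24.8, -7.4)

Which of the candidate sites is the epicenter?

Candidate 3

For each candidate, compare |candidate − station| to the reported distance:
Candidate 1: residuals Seismometer 1 63.7, Seismometer 2 31.2, Seismometer 3 27.7 → max 63.7 km
Candidate 2: residuals Seismometer 1 29.6, Seismometer 2 18.8, Seismometer 3 36.2 → max 36.2 km
Candidate 3: residuals Seismometer 1 0.0, Seismometer 2 0.0, Seismometer 3 0.0 → max 0.0 km
Only Candidate 3 has all residuals ≈ 0.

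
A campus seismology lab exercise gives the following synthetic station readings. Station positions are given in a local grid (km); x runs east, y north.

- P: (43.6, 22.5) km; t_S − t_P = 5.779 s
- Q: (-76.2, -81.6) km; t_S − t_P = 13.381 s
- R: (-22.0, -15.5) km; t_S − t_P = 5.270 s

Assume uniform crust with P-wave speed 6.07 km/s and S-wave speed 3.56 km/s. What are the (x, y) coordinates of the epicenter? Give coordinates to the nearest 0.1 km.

Distance from S−P lag: d = Δt · v_P v_S / (v_P − v_S) = Δt · (6.07·3.56)/(6.07−3.56) ≈ 8.6092·Δt.
So d_P = 49.75, d_Q = 115.20, d_R = 45.37 km.
Circle about each station: (x − 43.6)² + (y − 22.5)² = 49.75²; (x + 76.2)² + (y + 81.6)² = 115.20²; (x + 22.0)² + (y + 15.5)² = 45.37².
Subtracting the P equation from the Q and R equations removes the quadratic terms:
-239.6 x − 208.2 y = -738.19
-131.2 x − 76.0 y = -1266.33
Solving the 2×2 system: x ≈ 22.8, y ≈ -22.7 km.
Check against P (with the unrounded x, y): √((x − 43.6)²+(y − 22.5)²) = 49.74 ≈ 49.75 km. ✓

(22.8, -22.7)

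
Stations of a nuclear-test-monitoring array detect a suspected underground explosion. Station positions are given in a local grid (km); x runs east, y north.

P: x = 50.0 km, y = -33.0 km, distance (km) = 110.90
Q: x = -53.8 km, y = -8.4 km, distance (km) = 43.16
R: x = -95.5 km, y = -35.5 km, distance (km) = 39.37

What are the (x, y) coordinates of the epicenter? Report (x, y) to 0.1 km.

(-59.4, -51.2)

Circle about each station: (x − 50.0)² + (y + 33.0)² = 110.90²; (x + 53.8)² + (y + 8.4)² = 43.16²; (x + 95.5)² + (y + 35.5)² = 39.37².
Subtracting the P equation from the Q and R equations removes the quadratic terms:
-207.6 x + 49.2 y = 9812.02
-291.0 x − 5.0 y = 17540.31
Solving the 2×2 system: x ≈ -59.4, y ≈ -51.2 km.
Check against P (with the unrounded x, y): √((x − 50.0)²+(y + 33.0)²) = 110.90 ≈ 110.90 km. ✓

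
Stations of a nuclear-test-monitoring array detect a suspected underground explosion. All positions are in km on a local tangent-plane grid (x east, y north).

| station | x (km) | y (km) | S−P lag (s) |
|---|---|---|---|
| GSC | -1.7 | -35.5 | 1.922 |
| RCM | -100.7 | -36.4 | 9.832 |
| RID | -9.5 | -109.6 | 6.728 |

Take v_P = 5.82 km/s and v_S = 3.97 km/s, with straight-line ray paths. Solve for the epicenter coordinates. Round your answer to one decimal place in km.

22.0 km east, -31.7 km north

Distance from S−P lag: d = Δt · v_P v_S / (v_P − v_S) = Δt · (5.82·3.97)/(5.82−3.97) ≈ 12.4894·Δt.
So d_GSC = 24.00, d_RCM = 122.80, d_RID = 84.03 km.
Circle about each station: (x + 1.7)² + (y + 35.5)² = 24.00²; (x + 100.7)² + (y + 36.4)² = 122.80²; (x + 9.5)² + (y + 109.6)² = 84.03².
Subtracting the GSC equation from the RCM and RID equations removes the quadratic terms:
-198.0 x − 1.8 y = -4301.53
-15.6 x − 148.2 y = 4354.23
Solving the 2×2 system: x ≈ 22.0, y ≈ -31.7 km.
Check against GSC (with the unrounded x, y): √((x + 1.7)²+(y + 35.5)²) = 24.02 ≈ 24.00 km. ✓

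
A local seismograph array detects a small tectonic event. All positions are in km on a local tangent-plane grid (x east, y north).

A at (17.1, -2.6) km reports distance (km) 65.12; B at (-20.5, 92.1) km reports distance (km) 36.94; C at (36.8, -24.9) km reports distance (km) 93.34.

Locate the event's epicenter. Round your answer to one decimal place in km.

Circle about each station: (x − 17.1)² + (y + 2.6)² = 65.12²; (x + 20.5)² + (y − 92.1)² = 36.94²; (x − 36.8)² + (y + 24.9)² = 93.34².
Subtracting the A equation from the B and C equations removes the quadratic terms:
-75.2 x + 189.4 y = 11479.54
39.4 x − 44.6 y = -2796.66
Solving the 2×2 system: x ≈ -4.3, y ≈ 58.9 km.

x ≈ -4.3 km, y ≈ 58.9 km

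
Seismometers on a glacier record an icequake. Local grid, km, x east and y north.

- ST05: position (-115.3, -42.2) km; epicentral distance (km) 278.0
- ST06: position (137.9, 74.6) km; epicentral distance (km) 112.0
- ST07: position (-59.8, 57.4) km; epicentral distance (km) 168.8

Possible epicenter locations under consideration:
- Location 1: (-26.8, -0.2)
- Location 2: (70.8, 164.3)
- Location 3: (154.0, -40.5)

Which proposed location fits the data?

For each candidate, compare |candidate − station| to the reported distance:
Location 1: residuals ST05 180.0, ST06 68.9, ST07 102.4 → max 180.0 km
Location 2: residuals ST05 0.0, ST06 0.0, ST07 0.0 → max 0.0 km
Location 3: residuals ST05 8.7, ST06 4.2, ST07 66.3 → max 66.3 km
Only Location 2 has all residuals ≈ 0.

Location 2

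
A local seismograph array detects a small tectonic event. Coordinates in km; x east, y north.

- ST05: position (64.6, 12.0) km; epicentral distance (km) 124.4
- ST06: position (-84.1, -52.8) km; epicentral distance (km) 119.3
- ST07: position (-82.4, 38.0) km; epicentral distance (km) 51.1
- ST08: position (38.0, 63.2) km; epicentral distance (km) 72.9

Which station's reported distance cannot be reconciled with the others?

ST05

Solve using three stations at a time. Using ST06, ST07, ST08 (subtract circle equations pairwise → linear system) gives (x, y) ≈ (-34.5, 55.7).
Distances from that point to each station vs reported:
  ST05: calculated 108.3 vs reported 124.4 → residual 16.1 km
  ST06: calculated 119.3 vs reported 119.3 → residual 0.0 km
  ST07: calculated 51.1 vs reported 51.1 → residual 0.0 km
  ST08: calculated 72.9 vs reported 72.9 → residual 0.0 km
ST06, ST07, ST08 are mutually consistent (residuals ≈ 0); ST05 is off by 16.1 km.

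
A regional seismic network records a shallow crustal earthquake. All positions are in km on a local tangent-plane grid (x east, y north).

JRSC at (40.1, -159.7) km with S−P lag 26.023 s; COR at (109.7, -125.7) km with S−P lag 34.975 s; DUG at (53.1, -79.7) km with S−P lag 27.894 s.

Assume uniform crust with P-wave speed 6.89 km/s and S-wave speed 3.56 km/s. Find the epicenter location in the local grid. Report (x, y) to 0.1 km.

Distance from S−P lag: d = Δt · v_P v_S / (v_P − v_S) = Δt · (6.89·3.56)/(6.89−3.56) ≈ 7.3659·Δt.
So d_JRSC = 191.68, d_COR = 257.62, d_DUG = 205.46 km.
Circle about each station: (x − 40.1)² + (y + 159.7)² = 191.68²; (x − 109.7)² + (y + 125.7)² = 257.62²; (x − 53.1)² + (y + 79.7)² = 205.46².
Subtracting the JRSC equation from the COR and DUG equations removes the quadratic terms:
139.2 x + 68.0 y = -28904.36
26.0 x + 160.0 y = -23412.99
Solving the 2×2 system: x ≈ -147.9, y ≈ -122.3 km.
Check against JRSC (with the unrounded x, y): √((x − 40.1)²+(y + 159.7)²) = 191.69 ≈ 191.68 km. ✓

-147.9 km east, -122.3 km north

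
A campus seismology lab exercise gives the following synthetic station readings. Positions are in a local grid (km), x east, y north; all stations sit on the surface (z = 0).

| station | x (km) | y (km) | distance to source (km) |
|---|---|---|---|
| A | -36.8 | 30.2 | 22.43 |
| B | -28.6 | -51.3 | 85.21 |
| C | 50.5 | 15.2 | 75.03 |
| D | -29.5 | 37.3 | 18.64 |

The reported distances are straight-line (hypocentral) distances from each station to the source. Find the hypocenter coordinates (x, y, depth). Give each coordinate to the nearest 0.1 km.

Each station gives a sphere (x−x_i)² + (y−y_i)² + z² = d_i² (stations at z=0).
Subtracting the A sphere from B and C: z² cancels, leaving linear equations in x and y:
16.4 x − 163.0 y = -5574.27
174.6 x − 30.0 y = -4611.39
Solving: x ≈ -20.896, y ≈ 32.096 km (keep extra digits for the depth step; rounded: -20.9, 32.1).
Then from the A sphere: z² = 22.43² − (x + 36.8)² − (y − 30.2)² with x = -20.896, y = 32.096, so z ≈ 15.703 ≈ 15.7 km.
Check against D (with the unrounded solution): distance 18.65 ≈ 18.64 km. ✓

(-20.9, 32.1, 15.7)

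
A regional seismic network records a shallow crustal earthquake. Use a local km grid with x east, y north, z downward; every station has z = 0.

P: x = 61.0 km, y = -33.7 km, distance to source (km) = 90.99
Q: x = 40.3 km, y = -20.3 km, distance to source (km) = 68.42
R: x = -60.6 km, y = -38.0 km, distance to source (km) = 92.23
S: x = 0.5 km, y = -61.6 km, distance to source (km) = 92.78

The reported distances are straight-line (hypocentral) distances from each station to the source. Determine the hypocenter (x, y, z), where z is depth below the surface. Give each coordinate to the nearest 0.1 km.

(-1.1, 27.3, 26.5)

Each station gives a sphere (x−x_i)² + (y−y_i)² + z² = d_i² (stations at z=0).
Subtracting the P sphere from Q and R: z² cancels, leaving linear equations in x and y:
-41.4 x + 26.8 y = 777.37
-243.2 x − 8.6 y = 32.48
Solving: x ≈ -1.099, y ≈ 27.308 km (keep extra digits for the depth step; rounded: -1.1, 27.3).
Then from the P sphere: z² = 90.99² − (x − 61.0)² − (y + 33.7)² with x = -1.099, y = 27.308, so z ≈ 26.475 ≈ 26.5 km.
Check against S (with the unrounded solution): distance 92.78 ≈ 92.78 km. ✓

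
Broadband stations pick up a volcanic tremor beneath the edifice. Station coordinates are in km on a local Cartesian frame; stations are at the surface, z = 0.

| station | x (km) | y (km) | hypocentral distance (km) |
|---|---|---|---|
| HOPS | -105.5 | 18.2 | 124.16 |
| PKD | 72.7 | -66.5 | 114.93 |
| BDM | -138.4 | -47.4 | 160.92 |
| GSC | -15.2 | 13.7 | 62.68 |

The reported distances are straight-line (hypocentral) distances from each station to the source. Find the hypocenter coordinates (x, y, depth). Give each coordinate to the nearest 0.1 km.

Each station gives a sphere (x−x_i)² + (y−y_i)² + z² = d_i² (stations at z=0).
Subtracting the HOPS sphere from PKD and BDM: z² cancels, leaving linear equations in x and y:
356.4 x − 169.4 y = 452.85
-65.8 x − 131.2 y = -539.71
Solving: x ≈ 2.605, y ≈ 2.807 km (keep extra digits for the depth step; rounded: 2.6, 2.8).
Then from the HOPS sphere: z² = 124.16² − (x + 105.5)² − (y − 18.2)² with x = 2.605, y = 2.807, so z ≈ 59.094 ≈ 59.1 km.
Check against GSC (with the unrounded solution): distance 62.67 ≈ 62.68 km. ✓

x ≈ 2.6 km, y ≈ 2.8 km, depth ≈ 59.1 km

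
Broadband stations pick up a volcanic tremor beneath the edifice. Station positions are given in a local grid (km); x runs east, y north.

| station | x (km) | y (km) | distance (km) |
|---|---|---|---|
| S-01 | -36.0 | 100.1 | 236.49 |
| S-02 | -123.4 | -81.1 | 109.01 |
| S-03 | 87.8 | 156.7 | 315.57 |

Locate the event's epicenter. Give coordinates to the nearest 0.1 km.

-29.4 km east, -136.3 km north

Circle about each station: (x + 36.0)² + (y − 100.1)² = 236.49²; (x + 123.4)² + (y + 81.1)² = 109.01²; (x − 87.8)² + (y − 156.7)² = 315.57².
Subtracting pairs of circle equations eliminates x²+y² and gives linear equations (the radical axes):
-174.8 x − 362.4 y = 54533.10
247.6 x + 113.2 y = -22709.18
Solving the 2×2 system: x ≈ -29.4, y ≈ -136.3 km.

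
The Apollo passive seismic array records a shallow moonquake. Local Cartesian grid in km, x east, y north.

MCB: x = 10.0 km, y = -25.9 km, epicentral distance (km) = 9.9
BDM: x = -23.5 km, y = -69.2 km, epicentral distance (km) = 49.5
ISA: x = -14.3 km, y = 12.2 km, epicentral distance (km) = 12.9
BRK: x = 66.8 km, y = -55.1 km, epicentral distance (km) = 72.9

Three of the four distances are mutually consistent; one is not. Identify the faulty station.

ISA

Solve using three stations at a time. Using MCB, BDM, BRK (subtract circle equations pairwise → linear system) gives (x, y) ≈ (0.1, -25.7).
Distances from that point to each station vs reported:
  MCB: calculated 9.9 vs reported 9.9 → residual 0.0 km
  BDM: calculated 49.5 vs reported 49.5 → residual 0.0 km
  ISA: calculated 40.5 vs reported 12.9 → residual 27.6 km
  BRK: calculated 72.9 vs reported 72.9 → residual 0.0 km
MCB, BDM, BRK are mutually consistent (residuals ≈ 0); ISA is off by 27.6 km.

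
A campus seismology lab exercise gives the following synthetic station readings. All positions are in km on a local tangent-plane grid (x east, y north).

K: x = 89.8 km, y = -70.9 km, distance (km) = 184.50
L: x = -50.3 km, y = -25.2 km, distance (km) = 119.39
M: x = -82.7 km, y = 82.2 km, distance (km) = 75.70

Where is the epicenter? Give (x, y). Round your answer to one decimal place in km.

Circle about each station: (x − 89.8)² + (y + 70.9)² = 184.50²; (x + 50.3)² + (y + 25.2)² = 119.39²; (x + 82.7)² + (y − 82.2)² = 75.70².
Subtracting the K equation from the L and M equations removes the quadratic terms:
-280.2 x + 91.4 y = 9860.56
-345.0 x + 306.2 y = 28815.04
Solving the 2×2 system: x ≈ -7.1, y ≈ 86.1 km.
Check against K (with the unrounded x, y): √((x − 89.8)²+(y + 70.9)²) = 184.50 ≈ 184.50 km. ✓

(-7.1, 86.1)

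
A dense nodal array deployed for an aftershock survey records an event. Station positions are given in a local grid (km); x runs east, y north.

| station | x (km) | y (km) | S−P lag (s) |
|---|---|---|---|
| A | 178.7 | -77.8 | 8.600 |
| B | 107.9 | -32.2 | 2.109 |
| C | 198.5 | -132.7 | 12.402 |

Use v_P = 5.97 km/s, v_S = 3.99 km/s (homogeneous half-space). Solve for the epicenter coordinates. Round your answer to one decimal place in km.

Distance from S−P lag: d = Δt · v_P v_S / (v_P − v_S) = Δt · (5.97·3.99)/(5.97−3.99) ≈ 12.0305·Δt.
So d_A = 103.46, d_B = 25.37, d_C = 149.20 km.
Circle about each station: (x − 178.7)² + (y + 77.8)² = 103.46²; (x − 107.9)² + (y + 32.2)² = 25.37²; (x − 198.5)² + (y + 132.7)² = 149.20².
Subtracting the A equation from the B and C equations removes the quadratic terms:
-141.6 x + 91.2 y = -15246.95
39.6 x − 109.8 y = 7468.34
Solving the 2×2 system: x ≈ 83.2, y ≈ -38.0 km.
Check against A (with the unrounded x, y): √((x − 178.7)²+(y + 77.8)²) = 103.46 ≈ 103.46 km. ✓

(83.2, -38.0)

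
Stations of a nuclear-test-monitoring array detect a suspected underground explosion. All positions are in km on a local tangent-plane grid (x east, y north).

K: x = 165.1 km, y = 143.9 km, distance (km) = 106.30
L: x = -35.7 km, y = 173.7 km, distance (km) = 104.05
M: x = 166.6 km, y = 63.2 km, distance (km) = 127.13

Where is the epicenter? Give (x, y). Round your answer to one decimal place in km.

x ≈ 59.5 km, y ≈ 131.7 km

Circle about each station: (x − 165.1)² + (y − 143.9)² = 106.30²; (x + 35.7)² + (y − 173.7)² = 104.05²; (x − 166.6)² + (y − 63.2)² = 127.13².
Subtracting pairs of circle equations eliminates x²+y² and gives linear equations (the radical axes):
-401.6 x + 59.6 y = -16045.75
3.0 x − 161.4 y = -21077.77
Solving the 2×2 system: x ≈ 59.5, y ≈ 131.7 km.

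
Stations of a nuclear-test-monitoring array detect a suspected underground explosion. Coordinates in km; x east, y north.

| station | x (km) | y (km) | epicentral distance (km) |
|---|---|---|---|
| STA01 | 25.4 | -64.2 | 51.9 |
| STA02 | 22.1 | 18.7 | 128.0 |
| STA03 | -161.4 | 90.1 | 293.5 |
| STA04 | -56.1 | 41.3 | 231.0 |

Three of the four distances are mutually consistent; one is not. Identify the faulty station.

Solve using three stations at a time. Using STA01, STA02, STA03 (subtract circle equations pairwise → linear system) gives (x, y) ≈ (58.8, -103.9).
Distances from that point to each station vs reported:
  STA01: calculated 51.9 vs reported 51.9 → residual 0.0 km
  STA02: calculated 128.0 vs reported 128.0 → residual 0.0 km
  STA03: calculated 293.5 vs reported 293.5 → residual 0.0 km
  STA04: calculated 185.2 vs reported 231.0 → residual 45.8 km
STA01, STA02, STA03 are mutually consistent (residuals ≈ 0); STA04 is off by 45.8 km.

STA04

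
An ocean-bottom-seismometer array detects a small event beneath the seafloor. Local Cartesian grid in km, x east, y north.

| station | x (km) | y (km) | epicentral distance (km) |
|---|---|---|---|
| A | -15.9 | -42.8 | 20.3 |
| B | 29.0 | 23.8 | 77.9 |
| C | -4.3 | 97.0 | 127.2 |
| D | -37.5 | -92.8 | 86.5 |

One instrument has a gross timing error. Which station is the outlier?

Solve using three stations at a time. Using A, B, C (subtract circle equations pairwise → linear system) gives (x, y) ≈ (-29.5, -27.7).
Distances from that point to each station vs reported:
  A: calculated 20.3 vs reported 20.3 → residual 0.0 km
  B: calculated 77.9 vs reported 77.9 → residual 0.0 km
  C: calculated 127.2 vs reported 127.2 → residual 0.0 km
  D: calculated 65.6 vs reported 86.5 → residual 20.9 km
A, B, C are mutually consistent (residuals ≈ 0); D is off by 20.9 km.

D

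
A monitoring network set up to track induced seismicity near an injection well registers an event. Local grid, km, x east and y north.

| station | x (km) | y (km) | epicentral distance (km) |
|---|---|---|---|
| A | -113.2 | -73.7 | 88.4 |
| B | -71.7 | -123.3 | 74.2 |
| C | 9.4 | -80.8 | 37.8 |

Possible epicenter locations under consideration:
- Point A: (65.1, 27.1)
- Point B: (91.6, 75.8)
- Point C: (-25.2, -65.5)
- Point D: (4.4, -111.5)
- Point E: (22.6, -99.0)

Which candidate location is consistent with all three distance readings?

Point C

For each candidate, compare |candidate − station| to the reported distance:
Point A: residuals A 116.4, B 129.1, C 83.6 → max 129.1 km
Point B: residuals A 165.2, B 183.3, C 139.1 → max 183.3 km
Point C: residuals A 0.0, B 0.0, C 0.0 → max 0.0 km
Point D: residuals A 35.1, B 2.8, C 6.7 → max 35.1 km
Point E: residuals A 49.7, B 23.2, C 15.3 → max 49.7 km
Only Point C has all residuals ≈ 0.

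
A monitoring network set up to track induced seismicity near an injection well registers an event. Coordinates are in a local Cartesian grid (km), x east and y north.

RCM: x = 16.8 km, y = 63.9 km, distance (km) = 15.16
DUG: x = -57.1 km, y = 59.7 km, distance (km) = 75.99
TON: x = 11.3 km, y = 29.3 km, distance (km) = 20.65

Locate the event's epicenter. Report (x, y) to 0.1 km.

Circle about each station: (x − 16.8)² + (y − 63.9)² = 15.16²; (x + 57.1)² + (y − 59.7)² = 75.99²; (x − 11.3)² + (y − 29.3)² = 20.65².
Subtracting pairs of circle equations eliminates x²+y² and gives linear equations (the radical axes):
-147.8 x − 8.4 y = -3085.60
-11.0 x − 69.2 y = -3575.87
Solving the 2×2 system: x ≈ 18.1, y ≈ 48.8 km.

(18.1, 48.8)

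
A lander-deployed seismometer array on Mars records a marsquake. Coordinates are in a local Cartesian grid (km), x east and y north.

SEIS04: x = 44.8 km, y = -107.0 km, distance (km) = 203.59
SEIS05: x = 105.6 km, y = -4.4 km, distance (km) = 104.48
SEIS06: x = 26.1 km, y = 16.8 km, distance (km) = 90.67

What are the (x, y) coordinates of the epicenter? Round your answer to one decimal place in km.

Circle about each station: (x − 44.8)² + (y + 107.0)² = 203.59²; (x − 105.6)² + (y + 4.4)² = 104.48²; (x − 26.1)² + (y − 16.8)² = 90.67².
Subtracting the SEIS04 equation from the SEIS05 and SEIS06 equations removes the quadratic terms:
121.6 x + 205.2 y = 28247.50
-37.4 x + 247.6 y = 20735.25
Solving the 2×2 system: x ≈ 72.5, y ≈ 94.7 km.

x ≈ 72.5 km, y ≈ 94.7 km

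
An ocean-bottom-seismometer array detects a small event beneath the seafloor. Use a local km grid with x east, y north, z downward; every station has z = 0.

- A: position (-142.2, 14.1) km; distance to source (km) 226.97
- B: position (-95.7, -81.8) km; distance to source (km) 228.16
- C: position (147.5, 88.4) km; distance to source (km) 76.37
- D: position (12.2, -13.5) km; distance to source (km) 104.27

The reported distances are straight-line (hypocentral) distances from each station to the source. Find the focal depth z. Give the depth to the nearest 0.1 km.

Each station gives a sphere (x−x_i)² + (y−y_i)² + z² = d_i² (stations at z=0).
Subtracting the A sphere from B and C: z² cancels, leaving linear equations in x and y:
93.0 x − 191.8 y = -5111.52
579.4 x + 148.6 y = 54834.16
Solving: x ≈ 78.093, y ≈ 64.516 km (keep extra digits for the depth step; rounded: 78.1, 64.5).
Then from the A sphere: z² = 226.97² − (x + 142.2)² − (y − 14.1)² with x = 78.093, y = 64.516, so z ≈ 21.086 ≈ 21.1 km.

depth ≈ 21.1 km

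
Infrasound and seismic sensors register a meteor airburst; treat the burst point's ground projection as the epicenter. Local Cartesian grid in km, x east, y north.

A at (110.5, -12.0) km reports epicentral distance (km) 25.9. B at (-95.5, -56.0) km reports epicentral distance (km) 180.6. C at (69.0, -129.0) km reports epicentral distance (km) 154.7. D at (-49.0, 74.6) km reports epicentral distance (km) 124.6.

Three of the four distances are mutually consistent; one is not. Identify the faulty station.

Solve using three stations at a time. Using B, C, D (subtract circle equations pairwise → linear system) gives (x, y) ≈ (65.6, 25.7).
Distances from that point to each station vs reported:
  A: calculated 58.6 vs reported 25.9 → residual 32.7 km
  B: calculated 180.6 vs reported 180.6 → residual 0.0 km
  C: calculated 154.7 vs reported 154.7 → residual 0.0 km
  D: calculated 124.6 vs reported 124.6 → residual 0.0 km
B, C, D are mutually consistent (residuals ≈ 0); A is off by 32.7 km.

A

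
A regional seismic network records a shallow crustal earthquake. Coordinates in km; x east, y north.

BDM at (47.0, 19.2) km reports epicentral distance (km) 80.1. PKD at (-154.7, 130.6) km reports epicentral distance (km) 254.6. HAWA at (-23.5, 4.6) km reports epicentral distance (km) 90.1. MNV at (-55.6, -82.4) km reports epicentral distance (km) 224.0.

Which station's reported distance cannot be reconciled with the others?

HAWA

Solve using three stations at a time. Using BDM, PKD, MNV (subtract circle equations pairwise → linear system) gives (x, y) ≈ (95.4, 83.0).
Distances from that point to each station vs reported:
  BDM: calculated 80.1 vs reported 80.1 → residual 0.0 km
  PKD: calculated 254.6 vs reported 254.6 → residual 0.0 km
  HAWA: calculated 142.5 vs reported 90.1 → residual 52.4 km
  MNV: calculated 224.0 vs reported 224.0 → residual 0.0 km
BDM, PKD, MNV are mutually consistent (residuals ≈ 0); HAWA is off by 52.4 km.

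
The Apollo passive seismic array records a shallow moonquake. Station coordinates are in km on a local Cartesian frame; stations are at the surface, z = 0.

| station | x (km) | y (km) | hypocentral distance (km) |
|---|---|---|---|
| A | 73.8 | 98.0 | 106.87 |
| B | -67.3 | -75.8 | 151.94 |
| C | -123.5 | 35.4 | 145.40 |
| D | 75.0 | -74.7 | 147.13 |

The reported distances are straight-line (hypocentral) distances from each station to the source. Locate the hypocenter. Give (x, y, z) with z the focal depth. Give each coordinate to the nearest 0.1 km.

x ≈ 8.0 km, y ≈ 40.8 km, depth ≈ 61.8 km

Each station gives a sphere (x−x_i)² + (y−y_i)² + z² = d_i² (stations at z=0).
Subtracting the A sphere from B and C: z² cancels, leaving linear equations in x and y:
-282.2 x − 347.6 y = -16440.08
-394.6 x − 125.2 y = -8264.99
Solving: x ≈ 8.000, y ≈ 40.801 km (keep extra digits for the depth step; rounded: 8.0, 40.8).
Then from the A sphere: z² = 106.87² − (x − 73.8)² − (y − 98.0)² with x = 8.000, y = 40.801, so z ≈ 61.805 ≈ 61.8 km.
Check against D (with the unrounded solution): distance 147.14 ≈ 147.13 km. ✓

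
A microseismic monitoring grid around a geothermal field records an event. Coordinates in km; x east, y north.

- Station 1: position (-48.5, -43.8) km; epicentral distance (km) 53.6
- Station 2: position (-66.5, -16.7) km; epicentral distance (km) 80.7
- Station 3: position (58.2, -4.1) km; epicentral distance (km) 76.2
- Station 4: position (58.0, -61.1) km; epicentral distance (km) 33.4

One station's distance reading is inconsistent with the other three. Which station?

Solve using three stations at a time. Using Station 1, Station 2, Station 3 (subtract circle equations pairwise → linear system) gives (x, y) ≈ (3.4, -57.0).
Distances from that point to each station vs reported:
  Station 1: calculated 53.5 vs reported 53.6 → residual 0.1 km
  Station 2: calculated 80.7 vs reported 80.7 → residual 0.0 km
  Station 3: calculated 76.1 vs reported 76.2 → residual 0.1 km
  Station 4: calculated 54.8 vs reported 33.4 → residual 21.4 km
Station 1, Station 2, Station 3 are mutually consistent (residuals ≈ 0); Station 4 is off by 21.4 km.

Station 4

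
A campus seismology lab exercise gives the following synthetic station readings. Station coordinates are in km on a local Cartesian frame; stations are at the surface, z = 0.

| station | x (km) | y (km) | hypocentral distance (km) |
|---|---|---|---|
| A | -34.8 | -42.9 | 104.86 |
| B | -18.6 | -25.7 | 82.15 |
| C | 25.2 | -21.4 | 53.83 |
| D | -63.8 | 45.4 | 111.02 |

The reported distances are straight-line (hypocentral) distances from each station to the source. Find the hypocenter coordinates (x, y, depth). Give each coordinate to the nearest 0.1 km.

Each station gives a sphere (x−x_i)² + (y−y_i)² + z² = d_i² (stations at z=0).
Subtracting the A sphere from B and C: z² cancels, leaving linear equations in x and y:
32.4 x + 34.4 y = 2202.00
120.0 x + 43.0 y = 6139.50
Solving: x ≈ 42.604, y ≈ 23.885 km (keep extra digits for the depth step; rounded: 42.6, 23.9).
Then from the A sphere: z² = 104.86² − (x + 34.8)² − (y + 42.9)² with x = 42.604, y = 23.885, so z ≈ 23.324 ≈ 23.3 km.
Check against D (with the unrounded solution): distance 111.03 ≈ 111.02 km. ✓

(42.6, 23.9, 23.3)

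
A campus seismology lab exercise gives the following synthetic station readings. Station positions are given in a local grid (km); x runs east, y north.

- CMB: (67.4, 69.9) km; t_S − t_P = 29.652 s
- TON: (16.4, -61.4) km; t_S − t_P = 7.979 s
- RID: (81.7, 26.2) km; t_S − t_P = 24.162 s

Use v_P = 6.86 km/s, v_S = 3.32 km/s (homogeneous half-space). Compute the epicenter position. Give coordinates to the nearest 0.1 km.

x ≈ 11.5 km, y ≈ -112.5 km

Distance from S−P lag: d = Δt · v_P v_S / (v_P − v_S) = Δt · (6.86·3.32)/(6.86−3.32) ≈ 6.4337·Δt.
So d_CMB = 190.77, d_TON = 51.33, d_RID = 155.45 km.
Circle about each station: (x − 67.4)² + (y − 69.9)² = 190.77²; (x − 16.4)² + (y + 61.4)² = 51.33²; (x − 81.7)² + (y − 26.2)² = 155.45².
Subtracting pairs of circle equations eliminates x²+y² and gives linear equations (the radical axes):
-102.0 x − 262.6 y = 28368.57
28.6 x − 87.4 y = 10161.05
Solving the 2×2 system: x ≈ 11.5, y ≈ -112.5 km.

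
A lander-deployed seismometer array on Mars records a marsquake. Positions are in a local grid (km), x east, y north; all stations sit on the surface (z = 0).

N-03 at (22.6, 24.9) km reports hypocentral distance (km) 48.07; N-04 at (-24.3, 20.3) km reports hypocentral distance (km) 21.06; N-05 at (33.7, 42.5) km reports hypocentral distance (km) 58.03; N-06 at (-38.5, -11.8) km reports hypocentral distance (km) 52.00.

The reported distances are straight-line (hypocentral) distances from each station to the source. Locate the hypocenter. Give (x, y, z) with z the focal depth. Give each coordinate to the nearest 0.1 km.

(-22.0, 35.3, 14.6)

Each station gives a sphere (x−x_i)² + (y−y_i)² + z² = d_i² (stations at z=0).
Subtracting the N-03 sphere from N-04 and N-05: z² cancels, leaving linear equations in x and y:
-93.8 x − 9.2 y = 1739.01
22.2 x + 35.2 y = 754.41
Solving: x ≈ -22.003, y ≈ 35.309 km (keep extra digits for the depth step; rounded: -22.0, 35.3).
Then from the N-03 sphere: z² = 48.07² − (x − 22.6)² − (y − 24.9)² with x = -22.003, y = 35.309, so z ≈ 14.593 ≈ 14.6 km.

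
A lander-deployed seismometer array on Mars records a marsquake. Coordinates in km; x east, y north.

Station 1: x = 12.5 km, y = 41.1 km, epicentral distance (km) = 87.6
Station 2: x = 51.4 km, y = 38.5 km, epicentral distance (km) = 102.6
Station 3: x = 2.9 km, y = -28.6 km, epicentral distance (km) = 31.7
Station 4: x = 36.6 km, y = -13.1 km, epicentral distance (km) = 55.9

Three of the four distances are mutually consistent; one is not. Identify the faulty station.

Solve using three stations at a time. Using Station 1, Station 2, Station 4 (subtract circle equations pairwise → linear system) gives (x, y) ≈ (-10.3, -43.5).
Distances from that point to each station vs reported:
  Station 1: calculated 87.6 vs reported 87.6 → residual 0.0 km
  Station 2: calculated 102.6 vs reported 102.6 → residual 0.0 km
  Station 3: calculated 19.9 vs reported 31.7 → residual 11.8 km
  Station 4: calculated 55.9 vs reported 55.9 → residual 0.0 km
Station 1, Station 2, Station 4 are mutually consistent (residuals ≈ 0); Station 3 is off by 11.8 km.

Station 3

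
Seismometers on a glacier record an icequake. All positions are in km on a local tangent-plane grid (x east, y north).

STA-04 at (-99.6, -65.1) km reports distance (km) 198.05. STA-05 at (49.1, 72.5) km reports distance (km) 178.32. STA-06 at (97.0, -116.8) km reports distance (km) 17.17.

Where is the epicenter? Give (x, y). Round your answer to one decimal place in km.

Circle about each station: (x + 99.6)² + (y + 65.1)² = 198.05²; (x − 49.1)² + (y − 72.5)² = 178.32²; (x − 97.0)² + (y + 116.8)² = 17.17².
Subtracting the STA-04 equation from the STA-05 and STA-06 equations removes the quadratic terms:
297.4 x + 275.2 y = 934.67
393.2 x − 103.4 y = 47822.06
Solving the 2×2 system: x ≈ 95.4, y ≈ -99.7 km.

(95.4, -99.7)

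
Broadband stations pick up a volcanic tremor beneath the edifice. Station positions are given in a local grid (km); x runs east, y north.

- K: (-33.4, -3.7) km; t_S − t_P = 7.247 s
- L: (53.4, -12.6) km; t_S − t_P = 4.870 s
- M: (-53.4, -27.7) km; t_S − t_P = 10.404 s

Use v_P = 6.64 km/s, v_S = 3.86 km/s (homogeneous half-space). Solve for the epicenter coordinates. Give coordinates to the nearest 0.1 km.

Distance from S−P lag: d = Δt · v_P v_S / (v_P − v_S) = Δt · (6.64·3.86)/(6.64−3.86) ≈ 9.2196·Δt.
So d_K = 66.81, d_L = 44.90, d_M = 95.92 km.
Circle about each station: (x + 33.4)² + (y + 3.7)² = 66.81²; (x − 53.4)² + (y + 12.6)² = 44.90²; (x + 53.4)² + (y + 27.7)² = 95.92².
Subtracting the K equation from the L and M equations removes the quadratic terms:
173.6 x − 17.8 y = 4328.64
-40.0 x − 48.0 y = -2247.47
Solving the 2×2 system: x ≈ 27.4, y ≈ 24.0 km.

27.4 km east, 24.0 km north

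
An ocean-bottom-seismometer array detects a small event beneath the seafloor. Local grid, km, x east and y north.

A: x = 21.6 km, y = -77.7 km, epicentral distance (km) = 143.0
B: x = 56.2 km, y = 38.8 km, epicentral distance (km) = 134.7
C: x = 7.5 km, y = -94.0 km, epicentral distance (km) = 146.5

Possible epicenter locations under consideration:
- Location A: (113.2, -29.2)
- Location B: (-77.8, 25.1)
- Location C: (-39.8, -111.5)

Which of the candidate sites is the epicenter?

Location B

For each candidate, compare |candidate − station| to the reported distance:
Location A: residuals A 39.4, B 46.0, C 22.5 → max 46.0 km
Location B: residuals A 0.0, B 0.0, C 0.0 → max 0.0 km
Location C: residuals A 72.9, B 43.6, C 96.1 → max 96.1 km
Only Location B has all residuals ≈ 0.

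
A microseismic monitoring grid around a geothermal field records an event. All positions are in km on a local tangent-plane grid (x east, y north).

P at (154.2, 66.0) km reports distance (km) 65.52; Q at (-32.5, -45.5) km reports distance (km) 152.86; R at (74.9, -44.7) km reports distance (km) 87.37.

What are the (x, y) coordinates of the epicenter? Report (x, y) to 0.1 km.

(93.8, 40.6)

Circle about each station: (x − 154.2)² + (y − 66.0)² = 65.52²; (x + 32.5)² + (y + 45.5)² = 152.86²; (x − 74.9)² + (y + 44.7)² = 87.37².
Subtracting the P equation from the Q and R equations removes the quadratic terms:
-373.4 x − 223.0 y = -44080.45
-158.6 x − 221.4 y = -23866.19
Solving the 2×2 system: x ≈ 93.8, y ≈ 40.6 km.
Check against P (with the unrounded x, y): √((x − 154.2)²+(y − 66.0)²) = 65.52 ≈ 65.52 km. ✓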